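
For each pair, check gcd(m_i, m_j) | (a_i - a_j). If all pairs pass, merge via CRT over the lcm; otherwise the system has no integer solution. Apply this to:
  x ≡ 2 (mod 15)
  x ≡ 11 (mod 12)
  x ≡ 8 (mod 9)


Moduli 15, 12, 9 are not pairwise coprime, so CRT works modulo lcm(m_i) when all pairwise compatibility conditions hold.
Pairwise compatibility: gcd(m_i, m_j) must divide a_i - a_j for every pair.
Merge one congruence at a time:
  Start: x ≡ 2 (mod 15).
  Combine with x ≡ 11 (mod 12): gcd(15, 12) = 3; 11 - 2 = 9, which IS divisible by 3, so compatible.
    Write x = 2 + 15·t and substitute into x ≡ 11 (mod 12): 15·t ≡ 11 − 2 = 9 (mod 12).
    Divide the congruence (and modulus) by g = 3: 5·t ≡ 3 (mod 4).
    Reduce coefficients mod 4: 1·t ≡ 3 (mod 4).
    So t ≡ 3 (mod 4).
    Then x = 2 + 15·3 = 47, valid modulo lcm(15, 12) = 60: x ≡ 47 (mod 60).
  Combine with x ≡ 8 (mod 9): gcd(60, 9) = 3; 8 - 47 = -39, which IS divisible by 3, so compatible.
    Write x = 47 + 60·t and substitute into x ≡ 8 (mod 9): 60·t ≡ 8 − 47 = -39 (mod 9).
    Divide the congruence (and modulus) by g = 3: 20·t ≡ -13 (mod 3).
    Reduce coefficients mod 3: 2·t ≡ 2 (mod 3).
    The inverse of 2 mod 3 is 2 (since 2·2 = 4 = 1·3 + 1), so t ≡ 2·2 = 4 ≡ 1 (mod 3).
    Then x = 47 + 60·1 = 107, valid modulo lcm(60, 9) = 180: x ≡ 107 (mod 180).
Verify: 107 mod 15 = 2, 107 mod 12 = 11, 107 mod 9 = 8.

x ≡ 107 (mod 180).


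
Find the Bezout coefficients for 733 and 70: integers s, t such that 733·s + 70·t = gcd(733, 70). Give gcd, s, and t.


Euclidean algorithm on (733, 70) — divide until remainder is 0:
  733 = 10 · 70 + 33
  70 = 2 · 33 + 4
  33 = 8 · 4 + 1
  4 = 4 · 1 + 0
gcd(733, 70) = 1.
Track Bezout coefficients alongside the remainders: start with r₀ = 733 = a·1 + b·0 (s = 1, t = 0) and r₁ = 70 = a·0 + b·1 (s = 0, t = 1); each new remainder r_{k+1} = r_{k-1} − q_k·r_k inherits s_{k+1} = s_{k-1} − q_k·s_k, t_{k+1} = t_{k-1} − q_k·t_k, so r_k = a·s_k + b·t_k at every step:
  q = 10: r = 33, s = 1 − 10·0 = 1, t = 0 − 10·1 = -10  (check: 733·1 + 70·(-10) = 33)
  q = 2: r = 4, s = 0 − 2·1 = -2, t = 1 − 2·(-10) = 21  (check: 733·(-2) + 70·21 = 4)
  q = 8: r = 1, s = 1 − 8·(-2) = 17, t = -10 − 8·21 = -178  (check: 733·17 + 70·(-178) = 1)
The row with r = 1 (the gcd) gives the Bezout coefficients s = 17, t = -178.
Result: 733 · (17) + 70 · (-178) = 1.

gcd(733, 70) = 1; s = 17, t = -178 (check: 733·17 + 70·(-178) = 1).


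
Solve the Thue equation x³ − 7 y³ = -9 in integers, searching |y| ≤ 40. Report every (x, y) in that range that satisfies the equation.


The equation is x³ - 7y³ = -9. For fixed y, x³ = 7·y³ − 9, so a solution requires the RHS to be a perfect cube.
Strategy: iterate y from -40 to 40, compute RHS = 7·y³ − 9, and check whether it is a (positive or negative) perfect cube.
Check small values of y:
  y = 0: RHS = -9 is not a perfect cube.
  y = 1: RHS = -2 is not a perfect cube.
  y = -1: RHS = -16 is not a perfect cube.
  y = 2: RHS = 47 is not a perfect cube.
  y = -2: RHS = -65 is not a perfect cube.
  y = 3: RHS = 180 is not a perfect cube.
  y = -3: RHS = -198 is not a perfect cube.
Continuing the search up to |y| = 40 finds no solutions either.
No (x, y) in the scanned range satisfies the equation.

No integer solutions with |y| ≤ 40.


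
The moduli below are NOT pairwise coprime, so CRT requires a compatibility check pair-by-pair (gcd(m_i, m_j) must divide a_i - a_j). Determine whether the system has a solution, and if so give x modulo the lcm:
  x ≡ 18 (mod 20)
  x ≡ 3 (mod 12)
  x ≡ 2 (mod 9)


Moduli 20, 12, 9 are not pairwise coprime, so CRT works modulo lcm(m_i) when all pairwise compatibility conditions hold.
Pairwise compatibility: gcd(m_i, m_j) must divide a_i - a_j for every pair.
Merge one congruence at a time:
  Start: x ≡ 18 (mod 20).
  Combine with x ≡ 3 (mod 12): gcd(20, 12) = 4, and 3 - 18 = -15 is NOT divisible by 4.
    ⇒ system is inconsistent (no integer solution).

No solution (the system is inconsistent).


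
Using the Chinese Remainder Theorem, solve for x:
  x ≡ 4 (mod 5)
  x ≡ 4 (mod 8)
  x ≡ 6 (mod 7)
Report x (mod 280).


Moduli 5, 8, 7 are pairwise coprime; by CRT there is a unique solution modulo M = 5 · 8 · 7 = 280.
Solve pairwise, accumulating the modulus:
  Start with x ≡ 4 (mod 5).
  Combine with x ≡ 4 (mod 8): since gcd(5, 8) = 1, we get a unique residue mod 40.
    Write x = 4 + 5·t and substitute into x ≡ 4 (mod 8): 5·t ≡ 4 − 4 = 0 (mod 8).
    The inverse of 5 mod 8 is 5 (since 5·5 = 25 = 3·8 + 1), so t ≡ 5·0 = 0 ≡ 0 (mod 8).
    Then x = 4 + 5·0 = 4, valid modulo lcm(5, 8) = 40: x ≡ 4 (mod 40).
  Combine with x ≡ 6 (mod 7): since gcd(40, 7) = 1, we get a unique residue mod 280.
    Write x = 4 + 40·t and substitute into x ≡ 6 (mod 7): 40·t ≡ 6 − 4 = 2 (mod 7).
    Reduce coefficients mod 7: 5·t ≡ 2 (mod 7).
    The inverse of 5 mod 7 is 3 (since 5·3 = 15 = 2·7 + 1), so t ≡ 3·2 = 6 ≡ 6 (mod 7).
    Then x = 4 + 40·6 = 244, valid modulo lcm(40, 7) = 280: x ≡ 244 (mod 280).
Verify: 244 mod 5 = 4 ✓, 244 mod 8 = 4 ✓, 244 mod 7 = 6 ✓.

x ≡ 244 (mod 280).


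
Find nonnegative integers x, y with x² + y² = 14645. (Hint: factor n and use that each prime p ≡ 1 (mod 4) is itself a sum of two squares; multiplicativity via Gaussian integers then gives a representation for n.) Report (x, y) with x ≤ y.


Step 1: Factor n = 14645 = 5 · 29 · 101.
Step 2: Check the mod-4 condition on each prime factor: 5 ≡ 1 (mod 4), exponent 1; 29 ≡ 1 (mod 4), exponent 1; 101 ≡ 1 (mod 4), exponent 1.
All primes ≡ 3 (mod 4) appear to even exponent (or don't appear), so by the two-squares theorem n IS expressible as a sum of two squares.
Step 3: Build a representation. Here n = 5 · 29 · 101 is a product of primes ≡ 1 (mod 4). Each prime p ≡ 1 (mod 4) is itself a sum of two squares; find a² by testing p − a² for a perfect square:
  5: 5 − 1² = 4 = 2² ⇒ 5 = 1² + 2².
  29: 29 − 1² = 28, 29 − 2² = 25 = 5² ⇒ 29 = 2² + 5².
  101: 101 − 1² = 100 = 10² ⇒ 101 = 1² + 10².
  Combine using the Brahmagupta–Fibonacci identity (a² + b²)(c² + d²) = (ac − bd)² + (ad + bc)² = (ac + bd)² + (ad − bc)²:
  5 · 29 = 145: from (1² + 2²)(2² + 5²), take (1·2 − 2·5, 1·5 + 2·2) = (2 − 10, 5 + 4) = (-8, 9); dropping signs (only squares matter) gives (8, 9); check 8² + 9² = 64 + 81 = 145 ✓.
  145 · 101 = 14645: from (8² + 9²)(1² + 10²), take (8·1 − 9·10, 8·10 + 9·1) = (8 − 90, 80 + 9) = (-82, 89); dropping signs (only squares matter) gives (82, 89); check 82² + 89² = 6724 + 7921 = 14645 ✓.
Step 4: Order so x ≤ y and verify: 82² + 89² = 6724 + 7921 = 14645 = n. ✓

n = 14645 = 82² + 89² (one valid representation with x ≤ y).


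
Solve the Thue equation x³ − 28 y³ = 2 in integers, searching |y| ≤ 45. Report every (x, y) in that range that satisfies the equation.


The equation is x³ - 28y³ = 2. For fixed y, x³ = 28·y³ + 2, so a solution requires the RHS to be a perfect cube.
Strategy: iterate y from -45 to 45, compute RHS = 28·y³ + 2, and check whether it is a (positive or negative) perfect cube.
Check small values of y:
  y = 0: RHS = 2 is not a perfect cube.
  y = 1: RHS = 30 is not a perfect cube.
  y = -1: RHS = -26 is not a perfect cube.
  y = 2: RHS = 226 is not a perfect cube.
  y = -2: RHS = -222 is not a perfect cube.
  y = 3: RHS = 758 is not a perfect cube.
  y = -3: RHS = -754 is not a perfect cube.
Continuing the search up to |y| = 45 finds no solutions either.
No (x, y) in the scanned range satisfies the equation.

No integer solutions with |y| ≤ 45.


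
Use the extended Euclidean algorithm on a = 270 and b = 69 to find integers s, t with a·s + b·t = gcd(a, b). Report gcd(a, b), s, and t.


Euclidean algorithm on (270, 69) — divide until remainder is 0:
  270 = 3 · 69 + 63
  69 = 1 · 63 + 6
  63 = 10 · 6 + 3
  6 = 2 · 3 + 0
gcd(270, 69) = 3.
Track Bezout coefficients alongside the remainders: start with r₀ = 270 = a·1 + b·0 (s = 1, t = 0) and r₁ = 69 = a·0 + b·1 (s = 0, t = 1); each new remainder r_{k+1} = r_{k-1} − q_k·r_k inherits s_{k+1} = s_{k-1} − q_k·s_k, t_{k+1} = t_{k-1} − q_k·t_k, so r_k = a·s_k + b·t_k at every step:
  q = 3: r = 63, s = 1 − 3·0 = 1, t = 0 − 3·1 = -3  (check: 270·1 + 69·(-3) = 63)
  q = 1: r = 6, s = 0 − 1·1 = -1, t = 1 − 1·(-3) = 4  (check: 270·(-1) + 69·4 = 6)
  q = 10: r = 3, s = 1 − 10·(-1) = 11, t = -3 − 10·4 = -43  (check: 270·11 + 69·(-43) = 3)
The row with r = 3 (the gcd) gives the Bezout coefficients s = 11, t = -43.
Result: 270 · (11) + 69 · (-43) = 3.

gcd(270, 69) = 3; s = 11, t = -43 (check: 270·11 + 69·(-43) = 3).


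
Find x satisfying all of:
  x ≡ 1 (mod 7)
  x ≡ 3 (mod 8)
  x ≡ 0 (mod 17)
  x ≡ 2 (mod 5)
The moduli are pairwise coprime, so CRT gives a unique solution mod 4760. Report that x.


Product of moduli M = 7 · 8 · 17 · 5 = 4760.
Merge one congruence at a time:
  Start: x ≡ 1 (mod 7).
  Combine with x ≡ 3 (mod 8); new modulus lcm = 56.
    Write x = 1 + 7·t and substitute into x ≡ 3 (mod 8): 7·t ≡ 3 − 1 = 2 (mod 8).
    The inverse of 7 mod 8 is 7 (since 7·7 = 49 = 6·8 + 1), so t ≡ 7·2 = 14 ≡ 6 (mod 8).
    Then x = 1 + 7·6 = 43, valid modulo lcm(7, 8) = 56: x ≡ 43 (mod 56).
  Combine with x ≡ 0 (mod 17); new modulus lcm = 952.
    Write x = 43 + 56·t and substitute into x ≡ 0 (mod 17): 56·t ≡ 0 − 43 = -43 (mod 17).
    Reduce coefficients mod 17: 5·t ≡ 8 (mod 17).
    The inverse of 5 mod 17 is 7 (since 5·7 = 35 = 2·17 + 1), so t ≡ 7·8 = 56 ≡ 5 (mod 17).
    Then x = 43 + 56·5 = 323, valid modulo lcm(56, 17) = 952: x ≡ 323 (mod 952).
  Combine with x ≡ 2 (mod 5); new modulus lcm = 4760.
    Write x = 323 + 952·t and substitute into x ≡ 2 (mod 5): 952·t ≡ 2 − 323 = -321 (mod 5).
    Reduce coefficients mod 5: 2·t ≡ 4 (mod 5).
    The inverse of 2 mod 5 is 3 (since 2·3 = 6 = 1·5 + 1), so t ≡ 3·4 = 12 ≡ 2 (mod 5).
    Then x = 323 + 952·2 = 2227, valid modulo lcm(952, 5) = 4760: x ≡ 2227 (mod 4760).
Verify against each original: 2227 mod 7 = 1, 2227 mod 8 = 3, 2227 mod 17 = 0, 2227 mod 5 = 2.

x ≡ 2227 (mod 4760).


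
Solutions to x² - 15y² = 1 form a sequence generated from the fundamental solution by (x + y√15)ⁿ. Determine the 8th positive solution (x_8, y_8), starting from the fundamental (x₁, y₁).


Step 1: Find the fundamental solution (x₁, y₁) of x² - 15y² = 1.
  Expand √15 as a continued fraction. a₀ = ⌊√15⌋ = 3; iterate m_{k+1} = d_k·a_k − m_k, d_{k+1} = (15 − m_{k+1}²)/d_k, a_{k+1} = ⌊(a₀ + m_{k+1})/d_{k+1}⌋ (starting m₀ = 0, d₀ = 1), with convergents p_k = a_k·p_{k-1} + p_{k-2}, q_k = a_k·q_{k-1} + q_{k-2} (p₋₁ = 1, q₋₁ = 0):
  k = 0: a₀ = 3; p₀/q₀ = 3/1; p₀² − 15·q₀² = 9 − 15 = -6.
  k = 1: m = 3, d = 6, a = ⌊(3 + 3)/6⌋ = 1; p/q = (1·3 + 1)/(1·1 + 0) = 4/1; p² − 15·q² = 16 − 15 = 1.
  The first convergent with p² − 15·q² = 1 gives the fundamental solution (x₁, y₁) = (4, 1).
Step 2: Apply the recurrence (x_{n+1}, y_{n+1}) = (x₁x_n + 15y₁y_n, x₁y_n + y₁x_n) repeatedly.
  From (x_1, y_1) = (4, 1): x_2 = 4·4 + 15·1·1 = 31; y_2 = 4·1 + 1·4 = 8.
  From (x_2, y_2) = (31, 8): x_3 = 4·31 + 15·1·8 = 244; y_3 = 4·8 + 1·31 = 63.
  From (x_3, y_3) = (244, 63): x_4 = 4·244 + 15·1·63 = 1921; y_4 = 4·63 + 1·244 = 496.
  From (x_4, y_4) = (1921, 496): x_5 = 4·1921 + 15·1·496 = 15124; y_5 = 4·496 + 1·1921 = 3905.
  From (x_5, y_5) = (15124, 3905): x_6 = 4·15124 + 15·1·3905 = 119071; y_6 = 4·3905 + 1·15124 = 30744.
  From (x_6, y_6) = (119071, 30744): x_7 = 4·119071 + 15·1·30744 = 937444; y_7 = 4·30744 + 1·119071 = 242047.
  From (x_7, y_7) = (937444, 242047): x_8 = 4·937444 + 15·1·242047 = 7380481; y_8 = 4·242047 + 1·937444 = 1905632.
Step 3: Verify x_8² - 15·y_8² = 54471499791361 - 54471499791360 = 1 (should be 1). ✓

(x_1, y_1) = (4, 1); (x_8, y_8) = (7380481, 1905632).


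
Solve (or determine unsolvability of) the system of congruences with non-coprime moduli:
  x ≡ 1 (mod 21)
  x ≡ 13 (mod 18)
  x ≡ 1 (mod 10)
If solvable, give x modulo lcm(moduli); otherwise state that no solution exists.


Moduli 21, 18, 10 are not pairwise coprime, so CRT works modulo lcm(m_i) when all pairwise compatibility conditions hold.
Pairwise compatibility: gcd(m_i, m_j) must divide a_i - a_j for every pair.
Merge one congruence at a time:
  Start: x ≡ 1 (mod 21).
  Combine with x ≡ 13 (mod 18): gcd(21, 18) = 3; 13 - 1 = 12, which IS divisible by 3, so compatible.
    Write x = 1 + 21·t and substitute into x ≡ 13 (mod 18): 21·t ≡ 13 − 1 = 12 (mod 18).
    Divide the congruence (and modulus) by g = 3: 7·t ≡ 4 (mod 6).
    Reduce coefficients mod 6: 1·t ≡ 4 (mod 6).
    So t ≡ 4 (mod 6).
    Then x = 1 + 21·4 = 85, valid modulo lcm(21, 18) = 126: x ≡ 85 (mod 126).
  Combine with x ≡ 1 (mod 10): gcd(126, 10) = 2; 1 - 85 = -84, which IS divisible by 2, so compatible.
    Write x = 85 + 126·t and substitute into x ≡ 1 (mod 10): 126·t ≡ 1 − 85 = -84 (mod 10).
    Divide the congruence (and modulus) by g = 2: 63·t ≡ -42 (mod 5).
    Reduce coefficients mod 5: 3·t ≡ 3 (mod 5).
    The inverse of 3 mod 5 is 2 (since 3·2 = 6 = 1·5 + 1), so t ≡ 2·3 = 6 ≡ 1 (mod 5).
    Then x = 85 + 126·1 = 211, valid modulo lcm(126, 10) = 630: x ≡ 211 (mod 630).
Verify: 211 mod 21 = 1, 211 mod 18 = 13, 211 mod 10 = 1.

x ≡ 211 (mod 630).


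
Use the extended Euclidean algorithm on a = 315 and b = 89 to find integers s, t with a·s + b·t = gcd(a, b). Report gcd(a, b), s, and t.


Euclidean algorithm on (315, 89) — divide until remainder is 0:
  315 = 3 · 89 + 48
  89 = 1 · 48 + 41
  48 = 1 · 41 + 7
  41 = 5 · 7 + 6
  7 = 1 · 6 + 1
  6 = 6 · 1 + 0
gcd(315, 89) = 1.
Track Bezout coefficients alongside the remainders: start with r₀ = 315 = a·1 + b·0 (s = 1, t = 0) and r₁ = 89 = a·0 + b·1 (s = 0, t = 1); each new remainder r_{k+1} = r_{k-1} − q_k·r_k inherits s_{k+1} = s_{k-1} − q_k·s_k, t_{k+1} = t_{k-1} − q_k·t_k, so r_k = a·s_k + b·t_k at every step:
  q = 3: r = 48, s = 1 − 3·0 = 1, t = 0 − 3·1 = -3  (check: 315·1 + 89·(-3) = 48)
  q = 1: r = 41, s = 0 − 1·1 = -1, t = 1 − 1·(-3) = 4  (check: 315·(-1) + 89·4 = 41)
  q = 1: r = 7, s = 1 − 1·(-1) = 2, t = -3 − 1·4 = -7  (check: 315·2 + 89·(-7) = 7)
  q = 5: r = 6, s = -1 − 5·2 = -11, t = 4 − 5·(-7) = 39  (check: 315·(-11) + 89·39 = 6)
  q = 1: r = 1, s = 2 − 1·(-11) = 13, t = -7 − 1·39 = -46  (check: 315·13 + 89·(-46) = 1)
The row with r = 1 (the gcd) gives the Bezout coefficients s = 13, t = -46.
Result: 315 · (13) + 89 · (-46) = 1.

gcd(315, 89) = 1; s = 13, t = -46 (check: 315·13 + 89·(-46) = 1).


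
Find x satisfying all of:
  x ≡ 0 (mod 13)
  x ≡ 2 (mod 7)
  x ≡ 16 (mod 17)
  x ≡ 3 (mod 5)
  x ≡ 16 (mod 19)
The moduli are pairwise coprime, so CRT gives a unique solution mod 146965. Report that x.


Product of moduli M = 13 · 7 · 17 · 5 · 19 = 146965.
Merge one congruence at a time:
  Start: x ≡ 0 (mod 13).
  Combine with x ≡ 2 (mod 7); new modulus lcm = 91.
    Write x = 0 + 13·t and substitute into x ≡ 2 (mod 7): 13·t ≡ 2 − 0 = 2 (mod 7).
    Reduce coefficients mod 7: 6·t ≡ 2 (mod 7).
    The inverse of 6 mod 7 is 6 (since 6·6 = 36 = 5·7 + 1), so t ≡ 6·2 = 12 ≡ 5 (mod 7).
    Then x = 0 + 13·5 = 65, valid modulo lcm(13, 7) = 91: x ≡ 65 (mod 91).
  Combine with x ≡ 16 (mod 17); new modulus lcm = 1547.
    Write x = 65 + 91·t and substitute into x ≡ 16 (mod 17): 91·t ≡ 16 − 65 = -49 (mod 17).
    Reduce coefficients mod 17: 6·t ≡ 2 (mod 17).
    The inverse of 6 mod 17 is 3 (since 6·3 = 18 = 1·17 + 1), so t ≡ 3·2 = 6 ≡ 6 (mod 17).
    Then x = 65 + 91·6 = 611, valid modulo lcm(91, 17) = 1547: x ≡ 611 (mod 1547).
  Combine with x ≡ 3 (mod 5); new modulus lcm = 7735.
    Write x = 611 + 1547·t and substitute into x ≡ 3 (mod 5): 1547·t ≡ 3 − 611 = -608 (mod 5).
    Reduce coefficients mod 5: 2·t ≡ 2 (mod 5).
    The inverse of 2 mod 5 is 3 (since 2·3 = 6 = 1·5 + 1), so t ≡ 3·2 = 6 ≡ 1 (mod 5).
    Then x = 611 + 1547·1 = 2158, valid modulo lcm(1547, 5) = 7735: x ≡ 2158 (mod 7735).
  Combine with x ≡ 16 (mod 19); new modulus lcm = 146965.
    Write x = 2158 + 7735·t and substitute into x ≡ 16 (mod 19): 7735·t ≡ 16 − 2158 = -2142 (mod 19).
    Reduce coefficients mod 19: 2·t ≡ 5 (mod 19).
    The inverse of 2 mod 19 is 10 (since 2·10 = 20 = 1·19 + 1), so t ≡ 10·5 = 50 ≡ 12 (mod 19).
    Then x = 2158 + 7735·12 = 94978, valid modulo lcm(7735, 19) = 146965: x ≡ 94978 (mod 146965).
Verify against each original: 94978 mod 13 = 0, 94978 mod 7 = 2, 94978 mod 17 = 16, 94978 mod 5 = 3, 94978 mod 19 = 16.

x ≡ 94978 (mod 146965).


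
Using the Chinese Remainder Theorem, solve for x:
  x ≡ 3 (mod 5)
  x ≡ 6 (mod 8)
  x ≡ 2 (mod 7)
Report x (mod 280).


Moduli 5, 8, 7 are pairwise coprime; by CRT there is a unique solution modulo M = 5 · 8 · 7 = 280.
Solve pairwise, accumulating the modulus:
  Start with x ≡ 3 (mod 5).
  Combine with x ≡ 6 (mod 8): since gcd(5, 8) = 1, we get a unique residue mod 40.
    Write x = 3 + 5·t and substitute into x ≡ 6 (mod 8): 5·t ≡ 6 − 3 = 3 (mod 8).
    The inverse of 5 mod 8 is 5 (since 5·5 = 25 = 3·8 + 1), so t ≡ 5·3 = 15 ≡ 7 (mod 8).
    Then x = 3 + 5·7 = 38, valid modulo lcm(5, 8) = 40: x ≡ 38 (mod 40).
  Combine with x ≡ 2 (mod 7): since gcd(40, 7) = 1, we get a unique residue mod 280.
    Write x = 38 + 40·t and substitute into x ≡ 2 (mod 7): 40·t ≡ 2 − 38 = -36 (mod 7).
    Reduce coefficients mod 7: 5·t ≡ 6 (mod 7).
    The inverse of 5 mod 7 is 3 (since 5·3 = 15 = 2·7 + 1), so t ≡ 3·6 = 18 ≡ 4 (mod 7).
    Then x = 38 + 40·4 = 198, valid modulo lcm(40, 7) = 280: x ≡ 198 (mod 280).
Verify: 198 mod 5 = 3 ✓, 198 mod 8 = 6 ✓, 198 mod 7 = 2 ✓.

x ≡ 198 (mod 280).


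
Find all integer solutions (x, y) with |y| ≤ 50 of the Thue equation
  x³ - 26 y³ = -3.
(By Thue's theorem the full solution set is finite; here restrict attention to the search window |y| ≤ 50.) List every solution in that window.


The equation is x³ - 26y³ = -3. For fixed y, x³ = 26·y³ − 3, so a solution requires the RHS to be a perfect cube.
Strategy: iterate y from -50 to 50, compute RHS = 26·y³ − 3, and check whether it is a (positive or negative) perfect cube.
Check small values of y:
  y = 0: RHS = -3 is not a perfect cube.
  y = 1: RHS = 23 is not a perfect cube.
  y = -1: RHS = -29 is not a perfect cube.
  y = 2: RHS = 205 is not a perfect cube.
  y = -2: RHS = -211 is not a perfect cube.
  y = 3: RHS = 699 is not a perfect cube.
  y = -3: RHS = -705 is not a perfect cube.
Continuing the search up to |y| = 50 finds no solutions either.
No (x, y) in the scanned range satisfies the equation.

No integer solutions with |y| ≤ 50.


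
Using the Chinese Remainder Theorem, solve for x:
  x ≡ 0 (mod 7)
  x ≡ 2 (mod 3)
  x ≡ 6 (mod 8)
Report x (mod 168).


Moduli 7, 3, 8 are pairwise coprime; by CRT there is a unique solution modulo M = 7 · 3 · 8 = 168.
Solve pairwise, accumulating the modulus:
  Start with x ≡ 0 (mod 7).
  Combine with x ≡ 2 (mod 3): since gcd(7, 3) = 1, we get a unique residue mod 21.
    Write x = 0 + 7·t and substitute into x ≡ 2 (mod 3): 7·t ≡ 2 − 0 = 2 (mod 3).
    Reduce coefficients mod 3: 1·t ≡ 2 (mod 3).
    So t ≡ 2 (mod 3).
    Then x = 0 + 7·2 = 14, valid modulo lcm(7, 3) = 21: x ≡ 14 (mod 21).
  Combine with x ≡ 6 (mod 8): since gcd(21, 8) = 1, we get a unique residue mod 168.
    Write x = 14 + 21·t and substitute into x ≡ 6 (mod 8): 21·t ≡ 6 − 14 = -8 (mod 8).
    Reduce coefficients mod 8: 5·t ≡ 0 (mod 8).
    The inverse of 5 mod 8 is 5 (since 5·5 = 25 = 3·8 + 1), so t ≡ 5·0 = 0 ≡ 0 (mod 8).
    Then x = 14 + 21·0 = 14, valid modulo lcm(21, 8) = 168: x ≡ 14 (mod 168).
Verify: 14 mod 7 = 0 ✓, 14 mod 3 = 2 ✓, 14 mod 8 = 6 ✓.

x ≡ 14 (mod 168).


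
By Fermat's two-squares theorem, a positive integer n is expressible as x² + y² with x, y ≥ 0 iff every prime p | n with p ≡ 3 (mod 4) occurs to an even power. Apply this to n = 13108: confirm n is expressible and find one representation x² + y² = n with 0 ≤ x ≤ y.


Step 1: Factor n = 13108 = 2^2 · 29 · 113.
Step 2: Check the mod-4 condition on each prime factor: 2 = 2 (special); 29 ≡ 1 (mod 4), exponent 1; 113 ≡ 1 (mod 4), exponent 1.
All primes ≡ 3 (mod 4) appear to even exponent (or don't appear), so by the two-squares theorem n IS expressible as a sum of two squares.
Step 3: Build a representation. Group n = k² · m with k = 2 and m = 29 · 113 = 3277 (a product of primes ≡ 1 (mod 4)); a representation of m scales to one of n via (k·x)² + (k·y)² = k²(x² + y²). Each prime p ≡ 1 (mod 4) is itself a sum of two squares; find a² by testing p − a² for a perfect square:
  29: 29 − 1² = 28, 29 − 2² = 25 = 5² ⇒ 29 = 2² + 5².
  113: 113 − 1² = 112, 113 − 2² = 109, 113 − 3² = 104, 113 − 4² = 97, 113 − 5² = 88, 113 − 6² = 77, 113 − 7² = 64 = 8² ⇒ 113 = 7² + 8².
  Combine using the Brahmagupta–Fibonacci identity (a² + b²)(c² + d²) = (ac − bd)² + (ad + bc)² = (ac + bd)² + (ad − bc)²:
  29 · 113 = 3277: from (2² + 5²)(7² + 8²), take (2·7 − 5·8, 2·8 + 5·7) = (14 − 40, 16 + 35) = (-26, 51); dropping signs (only squares matter) gives (26, 51); check 26² + 51² = 676 + 2601 = 3277 ✓.
  Scale by k = 2: (2·26, 2·51) = (52, 102).
Step 4: Order so x ≤ y and verify: 52² + 102² = 2704 + 10404 = 13108 = n. ✓

n = 13108 = 52² + 102² (one valid representation with x ≤ y).


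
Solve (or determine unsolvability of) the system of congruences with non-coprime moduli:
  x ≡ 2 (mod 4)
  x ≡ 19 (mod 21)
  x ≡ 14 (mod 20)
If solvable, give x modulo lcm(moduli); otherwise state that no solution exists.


Moduli 4, 21, 20 are not pairwise coprime, so CRT works modulo lcm(m_i) when all pairwise compatibility conditions hold.
Pairwise compatibility: gcd(m_i, m_j) must divide a_i - a_j for every pair.
Merge one congruence at a time:
  Start: x ≡ 2 (mod 4).
  Combine with x ≡ 19 (mod 21): gcd(4, 21) = 1; 19 - 2 = 17, which IS divisible by 1, so compatible.
    Write x = 2 + 4·t and substitute into x ≡ 19 (mod 21): 4·t ≡ 19 − 2 = 17 (mod 21).
    The inverse of 4 mod 21 is 16 (since 4·16 = 64 = 3·21 + 1), so t ≡ 16·17 = 272 ≡ 20 (mod 21).
    Then x = 2 + 4·20 = 82, valid modulo lcm(4, 21) = 84: x ≡ 82 (mod 84).
  Combine with x ≡ 14 (mod 20): gcd(84, 20) = 4; 14 - 82 = -68, which IS divisible by 4, so compatible.
    Write x = 82 + 84·t and substitute into x ≡ 14 (mod 20): 84·t ≡ 14 − 82 = -68 (mod 20).
    Divide the congruence (and modulus) by g = 4: 21·t ≡ -17 (mod 5).
    Reduce coefficients mod 5: 1·t ≡ 3 (mod 5).
    So t ≡ 3 (mod 5).
    Then x = 82 + 84·3 = 334, valid modulo lcm(84, 20) = 420: x ≡ 334 (mod 420).
Verify: 334 mod 4 = 2, 334 mod 21 = 19, 334 mod 20 = 14.

x ≡ 334 (mod 420).


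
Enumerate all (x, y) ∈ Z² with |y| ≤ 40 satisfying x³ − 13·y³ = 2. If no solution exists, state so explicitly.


The equation is x³ - 13y³ = 2. For fixed y, x³ = 13·y³ + 2, so a solution requires the RHS to be a perfect cube.
Strategy: iterate y from -40 to 40, compute RHS = 13·y³ + 2, and check whether it is a (positive or negative) perfect cube.
Check small values of y:
  y = 0: RHS = 2 is not a perfect cube.
  y = 1: RHS = 15 is not a perfect cube.
  y = -1: RHS = -11 is not a perfect cube.
  y = 2: RHS = 106 is not a perfect cube.
  y = -2: RHS = -102 is not a perfect cube.
  y = 3: RHS = 353 is not a perfect cube.
  y = -3: RHS = -349 is not a perfect cube.
Continuing the search up to |y| = 40 finds no solutions either.
No (x, y) in the scanned range satisfies the equation.

No integer solutions with |y| ≤ 40.


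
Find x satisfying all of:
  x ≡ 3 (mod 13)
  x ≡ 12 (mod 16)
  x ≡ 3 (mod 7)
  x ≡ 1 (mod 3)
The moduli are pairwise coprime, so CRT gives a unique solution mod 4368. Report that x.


Product of moduli M = 13 · 16 · 7 · 3 = 4368.
Merge one congruence at a time:
  Start: x ≡ 3 (mod 13).
  Combine with x ≡ 12 (mod 16); new modulus lcm = 208.
    Write x = 3 + 13·t and substitute into x ≡ 12 (mod 16): 13·t ≡ 12 − 3 = 9 (mod 16).
    The inverse of 13 mod 16 is 5 (since 13·5 = 65 = 4·16 + 1), so t ≡ 5·9 = 45 ≡ 13 (mod 16).
    Then x = 3 + 13·13 = 172, valid modulo lcm(13, 16) = 208: x ≡ 172 (mod 208).
  Combine with x ≡ 3 (mod 7); new modulus lcm = 1456.
    Write x = 172 + 208·t and substitute into x ≡ 3 (mod 7): 208·t ≡ 3 − 172 = -169 (mod 7).
    Reduce coefficients mod 7: 5·t ≡ 6 (mod 7).
    The inverse of 5 mod 7 is 3 (since 5·3 = 15 = 2·7 + 1), so t ≡ 3·6 = 18 ≡ 4 (mod 7).
    Then x = 172 + 208·4 = 1004, valid modulo lcm(208, 7) = 1456: x ≡ 1004 (mod 1456).
  Combine with x ≡ 1 (mod 3); new modulus lcm = 4368.
    Write x = 1004 + 1456·t and substitute into x ≡ 1 (mod 3): 1456·t ≡ 1 − 1004 = -1003 (mod 3).
    Reduce coefficients mod 3: 1·t ≡ 2 (mod 3).
    So t ≡ 2 (mod 3).
    Then x = 1004 + 1456·2 = 3916, valid modulo lcm(1456, 3) = 4368: x ≡ 3916 (mod 4368).
Verify against each original: 3916 mod 13 = 3, 3916 mod 16 = 12, 3916 mod 7 = 3, 3916 mod 3 = 1.

x ≡ 3916 (mod 4368).


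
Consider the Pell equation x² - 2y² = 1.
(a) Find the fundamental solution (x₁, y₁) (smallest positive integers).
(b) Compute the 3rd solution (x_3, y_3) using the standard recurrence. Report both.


Step 1: Find the fundamental solution (x₁, y₁) of x² - 2y² = 1.
  Expand √2 as a continued fraction. a₀ = ⌊√2⌋ = 1; iterate m_{k+1} = d_k·a_k − m_k, d_{k+1} = (2 − m_{k+1}²)/d_k, a_{k+1} = ⌊(a₀ + m_{k+1})/d_{k+1}⌋ (starting m₀ = 0, d₀ = 1), with convergents p_k = a_k·p_{k-1} + p_{k-2}, q_k = a_k·q_{k-1} + q_{k-2} (p₋₁ = 1, q₋₁ = 0):
  k = 0: a₀ = 1; p₀/q₀ = 1/1; p₀² − 2·q₀² = 1 − 2 = -1.
  k = 1: m = 1, d = 1, a = ⌊(1 + 1)/1⌋ = 2; p/q = (2·1 + 1)/(2·1 + 0) = 3/2; p² − 2·q² = 9 − 8 = 1.
  The first convergent with p² − 2·q² = 1 gives the fundamental solution (x₁, y₁) = (3, 2).
Step 2: Apply the recurrence (x_{n+1}, y_{n+1}) = (x₁x_n + 2y₁y_n, x₁y_n + y₁x_n) repeatedly.
  From (x_1, y_1) = (3, 2): x_2 = 3·3 + 2·2·2 = 17; y_2 = 3·2 + 2·3 = 12.
  From (x_2, y_2) = (17, 12): x_3 = 3·17 + 2·2·12 = 99; y_3 = 3·12 + 2·17 = 70.
Step 3: Verify x_3² - 2·y_3² = 9801 - 9800 = 1 (should be 1). ✓

(x_1, y_1) = (3, 2); (x_3, y_3) = (99, 70).


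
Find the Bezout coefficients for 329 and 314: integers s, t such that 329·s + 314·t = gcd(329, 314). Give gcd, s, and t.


Euclidean algorithm on (329, 314) — divide until remainder is 0:
  329 = 1 · 314 + 15
  314 = 20 · 15 + 14
  15 = 1 · 14 + 1
  14 = 14 · 1 + 0
gcd(329, 314) = 1.
Track Bezout coefficients alongside the remainders: start with r₀ = 329 = a·1 + b·0 (s = 1, t = 0) and r₁ = 314 = a·0 + b·1 (s = 0, t = 1); each new remainder r_{k+1} = r_{k-1} − q_k·r_k inherits s_{k+1} = s_{k-1} − q_k·s_k, t_{k+1} = t_{k-1} − q_k·t_k, so r_k = a·s_k + b·t_k at every step:
  q = 1: r = 15, s = 1 − 1·0 = 1, t = 0 − 1·1 = -1  (check: 329·1 + 314·(-1) = 15)
  q = 20: r = 14, s = 0 − 20·1 = -20, t = 1 − 20·(-1) = 21  (check: 329·(-20) + 314·21 = 14)
  q = 1: r = 1, s = 1 − 1·(-20) = 21, t = -1 − 1·21 = -22  (check: 329·21 + 314·(-22) = 1)
The row with r = 1 (the gcd) gives the Bezout coefficients s = 21, t = -22.
Result: 329 · (21) + 314 · (-22) = 1.

gcd(329, 314) = 1; s = 21, t = -22 (check: 329·21 + 314·(-22) = 1).


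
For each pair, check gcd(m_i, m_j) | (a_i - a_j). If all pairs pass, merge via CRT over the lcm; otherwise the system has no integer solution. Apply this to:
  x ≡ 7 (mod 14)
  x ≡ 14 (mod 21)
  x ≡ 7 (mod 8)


Moduli 14, 21, 8 are not pairwise coprime, so CRT works modulo lcm(m_i) when all pairwise compatibility conditions hold.
Pairwise compatibility: gcd(m_i, m_j) must divide a_i - a_j for every pair.
Merge one congruence at a time:
  Start: x ≡ 7 (mod 14).
  Combine with x ≡ 14 (mod 21): gcd(14, 21) = 7; 14 - 7 = 7, which IS divisible by 7, so compatible.
    Write x = 7 + 14·t and substitute into x ≡ 14 (mod 21): 14·t ≡ 14 − 7 = 7 (mod 21).
    Divide the congruence (and modulus) by g = 7: 2·t ≡ 1 (mod 3).
    The inverse of 2 mod 3 is 2 (since 2·2 = 4 = 1·3 + 1), so t ≡ 2·1 = 2 ≡ 2 (mod 3).
    Then x = 7 + 14·2 = 35, valid modulo lcm(14, 21) = 42: x ≡ 35 (mod 42).
  Combine with x ≡ 7 (mod 8): gcd(42, 8) = 2; 7 - 35 = -28, which IS divisible by 2, so compatible.
    Write x = 35 + 42·t and substitute into x ≡ 7 (mod 8): 42·t ≡ 7 − 35 = -28 (mod 8).
    Divide the congruence (and modulus) by g = 2: 21·t ≡ -14 (mod 4).
    Reduce coefficients mod 4: 1·t ≡ 2 (mod 4).
    So t ≡ 2 (mod 4).
    Then x = 35 + 42·2 = 119, valid modulo lcm(42, 8) = 168: x ≡ 119 (mod 168).
Verify: 119 mod 14 = 7, 119 mod 21 = 14, 119 mod 8 = 7.

x ≡ 119 (mod 168).


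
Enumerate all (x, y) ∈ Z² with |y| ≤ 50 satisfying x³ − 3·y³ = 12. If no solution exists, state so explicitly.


The equation is x³ - 3y³ = 12. For fixed y, x³ = 3·y³ + 12, so a solution requires the RHS to be a perfect cube.
Strategy: iterate y from -50 to 50, compute RHS = 3·y³ + 12, and check whether it is a (positive or negative) perfect cube.
Check small values of y:
  y = 0: RHS = 12 is not a perfect cube.
  y = 1: RHS = 15 is not a perfect cube.
  y = -1: RHS = 9 is not a perfect cube.
  y = 2: RHS = 36 is not a perfect cube.
  y = -2: RHS = -12 is not a perfect cube.
  y = 3: RHS = 93 is not a perfect cube.
  y = -3: RHS = -69 is not a perfect cube.
Continuing the search up to |y| = 50 finds no solutions either.
No (x, y) in the scanned range satisfies the equation.

No integer solutions with |y| ≤ 50.


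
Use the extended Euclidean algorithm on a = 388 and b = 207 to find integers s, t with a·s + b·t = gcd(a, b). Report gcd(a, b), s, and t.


Euclidean algorithm on (388, 207) — divide until remainder is 0:
  388 = 1 · 207 + 181
  207 = 1 · 181 + 26
  181 = 6 · 26 + 25
  26 = 1 · 25 + 1
  25 = 25 · 1 + 0
gcd(388, 207) = 1.
Track Bezout coefficients alongside the remainders: start with r₀ = 388 = a·1 + b·0 (s = 1, t = 0) and r₁ = 207 = a·0 + b·1 (s = 0, t = 1); each new remainder r_{k+1} = r_{k-1} − q_k·r_k inherits s_{k+1} = s_{k-1} − q_k·s_k, t_{k+1} = t_{k-1} − q_k·t_k, so r_k = a·s_k + b·t_k at every step:
  q = 1: r = 181, s = 1 − 1·0 = 1, t = 0 − 1·1 = -1  (check: 388·1 + 207·(-1) = 181)
  q = 1: r = 26, s = 0 − 1·1 = -1, t = 1 − 1·(-1) = 2  (check: 388·(-1) + 207·2 = 26)
  q = 6: r = 25, s = 1 − 6·(-1) = 7, t = -1 − 6·2 = -13  (check: 388·7 + 207·(-13) = 25)
  q = 1: r = 1, s = -1 − 1·7 = -8, t = 2 − 1·(-13) = 15  (check: 388·(-8) + 207·15 = 1)
The row with r = 1 (the gcd) gives the Bezout coefficients s = -8, t = 15.
Result: 388 · (-8) + 207 · (15) = 1.

gcd(388, 207) = 1; s = -8, t = 15 (check: 388·(-8) + 207·15 = 1).


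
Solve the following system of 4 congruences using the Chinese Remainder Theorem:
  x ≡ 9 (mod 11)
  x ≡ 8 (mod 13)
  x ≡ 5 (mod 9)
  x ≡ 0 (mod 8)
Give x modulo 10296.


Product of moduli M = 11 · 13 · 9 · 8 = 10296.
Merge one congruence at a time:
  Start: x ≡ 9 (mod 11).
  Combine with x ≡ 8 (mod 13); new modulus lcm = 143.
    Write x = 9 + 11·t and substitute into x ≡ 8 (mod 13): 11·t ≡ 8 − 9 = -1 (mod 13).
    Reduce coefficients mod 13: 11·t ≡ 12 (mod 13).
    The inverse of 11 mod 13 is 6 (since 11·6 = 66 = 5·13 + 1), so t ≡ 6·12 = 72 ≡ 7 (mod 13).
    Then x = 9 + 11·7 = 86, valid modulo lcm(11, 13) = 143: x ≡ 86 (mod 143).
  Combine with x ≡ 5 (mod 9); new modulus lcm = 1287.
    Write x = 86 + 143·t and substitute into x ≡ 5 (mod 9): 143·t ≡ 5 − 86 = -81 (mod 9).
    Reduce coefficients mod 9: 8·t ≡ 0 (mod 9).
    The inverse of 8 mod 9 is 8 (since 8·8 = 64 = 7·9 + 1), so t ≡ 8·0 = 0 ≡ 0 (mod 9).
    Then x = 86 + 143·0 = 86, valid modulo lcm(143, 9) = 1287: x ≡ 86 (mod 1287).
  Combine with x ≡ 0 (mod 8); new modulus lcm = 10296.
    Write x = 86 + 1287·t and substitute into x ≡ 0 (mod 8): 1287·t ≡ 0 − 86 = -86 (mod 8).
    Reduce coefficients mod 8: 7·t ≡ 2 (mod 8).
    The inverse of 7 mod 8 is 7 (since 7·7 = 49 = 6·8 + 1), so t ≡ 7·2 = 14 ≡ 6 (mod 8).
    Then x = 86 + 1287·6 = 7808, valid modulo lcm(1287, 8) = 10296: x ≡ 7808 (mod 10296).
Verify against each original: 7808 mod 11 = 9, 7808 mod 13 = 8, 7808 mod 9 = 5, 7808 mod 8 = 0.

x ≡ 7808 (mod 10296).


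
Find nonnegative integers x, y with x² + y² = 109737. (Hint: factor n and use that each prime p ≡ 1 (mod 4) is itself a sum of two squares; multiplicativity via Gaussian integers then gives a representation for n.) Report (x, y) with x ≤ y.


Step 1: Factor n = 109737 = 3^2 · 89 · 137.
Step 2: Check the mod-4 condition on each prime factor: 3 ≡ 3 (mod 4), exponent 2 (must be even); 89 ≡ 1 (mod 4), exponent 1; 137 ≡ 1 (mod 4), exponent 1.
All primes ≡ 3 (mod 4) appear to even exponent (or don't appear), so by the two-squares theorem n IS expressible as a sum of two squares.
Step 3: Build a representation. Group n = k² · m with k = 3 and m = 89 · 137 = 12193 (a product of primes ≡ 1 (mod 4)); a representation of m scales to one of n via (k·x)² + (k·y)² = k²(x² + y²). Each prime p ≡ 1 (mod 4) is itself a sum of two squares; find a² by testing p − a² for a perfect square:
  89: 89 − 1² = 88, 89 − 2² = 85, 89 − 3² = 80, 89 − 4² = 73, 89 − 5² = 64 = 8² ⇒ 89 = 5² + 8².
  137: 137 − 1² = 136, 137 − 2² = 133, 137 − 3² = 128, 137 − 4² = 121 = 11² ⇒ 137 = 4² + 11².
  Combine using the Brahmagupta–Fibonacci identity (a² + b²)(c² + d²) = (ac − bd)² + (ad + bc)² = (ac + bd)² + (ad − bc)²:
  89 · 137 = 12193: from (5² + 8²)(4² + 11²), take (5·4 − 8·11, 5·11 + 8·4) = (20 − 88, 55 + 32) = (-68, 87); dropping signs (only squares matter) gives (68, 87); check 68² + 87² = 4624 + 7569 = 12193 ✓.
  Scale by k = 3: (3·68, 3·87) = (204, 261).
Step 4: Order so x ≤ y and verify: 204² + 261² = 41616 + 68121 = 109737 = n. ✓

n = 109737 = 204² + 261² (one valid representation with x ≤ y).


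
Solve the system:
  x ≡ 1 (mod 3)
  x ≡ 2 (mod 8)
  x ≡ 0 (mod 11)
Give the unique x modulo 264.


Moduli 3, 8, 11 are pairwise coprime; by CRT there is a unique solution modulo M = 3 · 8 · 11 = 264.
Solve pairwise, accumulating the modulus:
  Start with x ≡ 1 (mod 3).
  Combine with x ≡ 2 (mod 8): since gcd(3, 8) = 1, we get a unique residue mod 24.
    Write x = 1 + 3·t and substitute into x ≡ 2 (mod 8): 3·t ≡ 2 − 1 = 1 (mod 8).
    The inverse of 3 mod 8 is 3 (since 3·3 = 9 = 1·8 + 1), so t ≡ 3·1 = 3 ≡ 3 (mod 8).
    Then x = 1 + 3·3 = 10, valid modulo lcm(3, 8) = 24: x ≡ 10 (mod 24).
  Combine with x ≡ 0 (mod 11): since gcd(24, 11) = 1, we get a unique residue mod 264.
    Write x = 10 + 24·t and substitute into x ≡ 0 (mod 11): 24·t ≡ 0 − 10 = -10 (mod 11).
    Reduce coefficients mod 11: 2·t ≡ 1 (mod 11).
    The inverse of 2 mod 11 is 6 (since 2·6 = 12 = 1·11 + 1), so t ≡ 6·1 = 6 ≡ 6 (mod 11).
    Then x = 10 + 24·6 = 154, valid modulo lcm(24, 11) = 264: x ≡ 154 (mod 264).
Verify: 154 mod 3 = 1 ✓, 154 mod 8 = 2 ✓, 154 mod 11 = 0 ✓.

x ≡ 154 (mod 264).


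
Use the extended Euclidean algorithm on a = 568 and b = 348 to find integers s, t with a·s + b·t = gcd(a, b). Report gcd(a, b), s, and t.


Euclidean algorithm on (568, 348) — divide until remainder is 0:
  568 = 1 · 348 + 220
  348 = 1 · 220 + 128
  220 = 1 · 128 + 92
  128 = 1 · 92 + 36
  92 = 2 · 36 + 20
  36 = 1 · 20 + 16
  20 = 1 · 16 + 4
  16 = 4 · 4 + 0
gcd(568, 348) = 4.
Track Bezout coefficients alongside the remainders: start with r₀ = 568 = a·1 + b·0 (s = 1, t = 0) and r₁ = 348 = a·0 + b·1 (s = 0, t = 1); each new remainder r_{k+1} = r_{k-1} − q_k·r_k inherits s_{k+1} = s_{k-1} − q_k·s_k, t_{k+1} = t_{k-1} − q_k·t_k, so r_k = a·s_k + b·t_k at every step:
  q = 1: r = 220, s = 1 − 1·0 = 1, t = 0 − 1·1 = -1  (check: 568·1 + 348·(-1) = 220)
  q = 1: r = 128, s = 0 − 1·1 = -1, t = 1 − 1·(-1) = 2  (check: 568·(-1) + 348·2 = 128)
  q = 1: r = 92, s = 1 − 1·(-1) = 2, t = -1 − 1·2 = -3  (check: 568·2 + 348·(-3) = 92)
  q = 1: r = 36, s = -1 − 1·2 = -3, t = 2 − 1·(-3) = 5  (check: 568·(-3) + 348·5 = 36)
  q = 2: r = 20, s = 2 − 2·(-3) = 8, t = -3 − 2·5 = -13  (check: 568·8 + 348·(-13) = 20)
  q = 1: r = 16, s = -3 − 1·8 = -11, t = 5 − 1·(-13) = 18  (check: 568·(-11) + 348·18 = 16)
  q = 1: r = 4, s = 8 − 1·(-11) = 19, t = -13 − 1·18 = -31  (check: 568·19 + 348·(-31) = 4)
The row with r = 4 (the gcd) gives the Bezout coefficients s = 19, t = -31.
Result: 568 · (19) + 348 · (-31) = 4.

gcd(568, 348) = 4; s = 19, t = -31 (check: 568·19 + 348·(-31) = 4).


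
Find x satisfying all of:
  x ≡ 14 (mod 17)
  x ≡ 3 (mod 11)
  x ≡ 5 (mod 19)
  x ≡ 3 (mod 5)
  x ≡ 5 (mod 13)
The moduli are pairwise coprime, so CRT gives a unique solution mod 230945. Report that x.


Product of moduli M = 17 · 11 · 19 · 5 · 13 = 230945.
Merge one congruence at a time:
  Start: x ≡ 14 (mod 17).
  Combine with x ≡ 3 (mod 11); new modulus lcm = 187.
    Write x = 14 + 17·t and substitute into x ≡ 3 (mod 11): 17·t ≡ 3 − 14 = -11 (mod 11).
    Reduce coefficients mod 11: 6·t ≡ 0 (mod 11).
    The inverse of 6 mod 11 is 2 (since 6·2 = 12 = 1·11 + 1), so t ≡ 2·0 = 0 ≡ 0 (mod 11).
    Then x = 14 + 17·0 = 14, valid modulo lcm(17, 11) = 187: x ≡ 14 (mod 187).
  Combine with x ≡ 5 (mod 19); new modulus lcm = 3553.
    Write x = 14 + 187·t and substitute into x ≡ 5 (mod 19): 187·t ≡ 5 − 14 = -9 (mod 19).
    Reduce coefficients mod 19: 16·t ≡ 10 (mod 19).
    The inverse of 16 mod 19 is 6 (since 16·6 = 96 = 5·19 + 1), so t ≡ 6·10 = 60 ≡ 3 (mod 19).
    Then x = 14 + 187·3 = 575, valid modulo lcm(187, 19) = 3553: x ≡ 575 (mod 3553).
  Combine with x ≡ 3 (mod 5); new modulus lcm = 17765.
    Write x = 575 + 3553·t and substitute into x ≡ 3 (mod 5): 3553·t ≡ 3 − 575 = -572 (mod 5).
    Reduce coefficients mod 5: 3·t ≡ 3 (mod 5).
    The inverse of 3 mod 5 is 2 (since 3·2 = 6 = 1·5 + 1), so t ≡ 2·3 = 6 ≡ 1 (mod 5).
    Then x = 575 + 3553·1 = 4128, valid modulo lcm(3553, 5) = 17765: x ≡ 4128 (mod 17765).
  Combine with x ≡ 5 (mod 13); new modulus lcm = 230945.
    Write x = 4128 + 17765·t and substitute into x ≡ 5 (mod 13): 17765·t ≡ 5 − 4128 = -4123 (mod 13).
    Reduce coefficients mod 13: 7·t ≡ 11 (mod 13).
    The inverse of 7 mod 13 is 2 (since 7·2 = 14 = 1·13 + 1), so t ≡ 2·11 = 22 ≡ 9 (mod 13).
    Then x = 4128 + 17765·9 = 164013, valid modulo lcm(17765, 13) = 230945: x ≡ 164013 (mod 230945).
Verify against each original: 164013 mod 17 = 14, 164013 mod 11 = 3, 164013 mod 19 = 5, 164013 mod 5 = 3, 164013 mod 13 = 5.

x ≡ 164013 (mod 230945).


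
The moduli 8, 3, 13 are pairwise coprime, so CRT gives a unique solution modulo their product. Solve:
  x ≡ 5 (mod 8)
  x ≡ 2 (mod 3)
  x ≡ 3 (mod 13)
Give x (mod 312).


Moduli 8, 3, 13 are pairwise coprime; by CRT there is a unique solution modulo M = 8 · 3 · 13 = 312.
Solve pairwise, accumulating the modulus:
  Start with x ≡ 5 (mod 8).
  Combine with x ≡ 2 (mod 3): since gcd(8, 3) = 1, we get a unique residue mod 24.
    Write x = 5 + 8·t and substitute into x ≡ 2 (mod 3): 8·t ≡ 2 − 5 = -3 (mod 3).
    Reduce coefficients mod 3: 2·t ≡ 0 (mod 3).
    The inverse of 2 mod 3 is 2 (since 2·2 = 4 = 1·3 + 1), so t ≡ 2·0 = 0 ≡ 0 (mod 3).
    Then x = 5 + 8·0 = 5, valid modulo lcm(8, 3) = 24: x ≡ 5 (mod 24).
  Combine with x ≡ 3 (mod 13): since gcd(24, 13) = 1, we get a unique residue mod 312.
    Write x = 5 + 24·t and substitute into x ≡ 3 (mod 13): 24·t ≡ 3 − 5 = -2 (mod 13).
    Reduce coefficients mod 13: 11·t ≡ 11 (mod 13).
    The inverse of 11 mod 13 is 6 (since 11·6 = 66 = 5·13 + 1), so t ≡ 6·11 = 66 ≡ 1 (mod 13).
    Then x = 5 + 24·1 = 29, valid modulo lcm(24, 13) = 312: x ≡ 29 (mod 312).
Verify: 29 mod 8 = 5 ✓, 29 mod 3 = 2 ✓, 29 mod 13 = 3 ✓.

x ≡ 29 (mod 312).
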